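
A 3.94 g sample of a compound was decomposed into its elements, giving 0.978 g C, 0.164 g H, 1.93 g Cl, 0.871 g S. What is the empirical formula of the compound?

Moles — C: 0.978 / 12.01 = 0.08143 mol; H: 0.164 / 1.008 = 0.1627 mol; Cl: 1.93 / 35.45 = 0.05444 mol; S: 0.871 / 32.07 = 0.02716 mol
Smallest is S at 0.02716 mol; normalising gives C 2.998, H 5.991, Cl 2.005, S 1.000
Ratio ≈ 3:6:2:1, so the empirical formula is C3H6Cl2S

C3H6Cl2S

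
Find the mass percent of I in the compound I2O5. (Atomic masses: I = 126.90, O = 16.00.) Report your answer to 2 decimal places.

Molar mass = 2(126.90) + 5(16.00) = 333.800 g/mol
Mass of I per mole = 2 × 126.90 = 253.800 g
% I = 253.800 / 333.800 × 100 = 76.03%

76.03%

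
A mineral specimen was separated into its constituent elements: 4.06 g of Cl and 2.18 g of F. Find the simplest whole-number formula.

Cl: 4.06 g ÷ 35.45 g/mol = 0.1145 mol
F: 2.18 g ÷ 19.00 g/mol = 0.1147 mol
Ratios (÷ 0.1145): Cl 1.000, F 1.002
→ ClF

ClF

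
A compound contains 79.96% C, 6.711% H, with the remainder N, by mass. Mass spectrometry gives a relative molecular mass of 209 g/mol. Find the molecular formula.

Assume 100 g: 79.96 g C, 6.711 g H, 13.329 g N.
n(C) = 79.96/12.01 = 6.658, n(H) = 6.711/1.008 = 6.658, n(N) = 13.329/14.01 = 0.9514
Smallest is N at 0.9514 mol; normalising gives C 6.998, H 6.998, N 1.000
≈ 7:7:1 → C7H7N
Empirical-formula mass = 105.14 g/mol
n = 209 / 105.14 = 1.99 ≈ 2
Molecular formula = (C7H7N)×2 = C14H14N2

C14H14N2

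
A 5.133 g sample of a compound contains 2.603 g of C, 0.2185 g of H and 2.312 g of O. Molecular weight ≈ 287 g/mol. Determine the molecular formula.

n(C) = 2.603/12.01 = 0.2167, n(H) = 0.2185/1.008 = 0.2168, n(O) = 2.312/16.00 = 0.1445
Divide by the smallest (0.1445 mol O): C 1.500, H 1.500, O 1.000
×2: C 3.00, H 3.00, O 2.00 → C3H3O2
Empirical-formula mass = 71.05 g/mol
n = 287 / 71.05 = 4.04 ≈ 4
Molecular formula = (C3H3O2)×4 = C12H12O8

C12H12O8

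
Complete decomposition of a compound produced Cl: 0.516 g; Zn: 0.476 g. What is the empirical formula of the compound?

Cl2Zn

Cl: 0.516 g ÷ 35.45 g/mol = 0.01456 mol
Zn: 0.476 g ÷ 65.38 g/mol = 0.007281 mol
Divide by the smallest (0.007281 mol Zn): Cl 1.999, Zn 1.000
≈ 2:1 → Cl2Zn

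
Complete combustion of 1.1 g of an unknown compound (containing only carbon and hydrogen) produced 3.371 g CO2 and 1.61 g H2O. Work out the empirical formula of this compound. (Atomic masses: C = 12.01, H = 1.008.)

mol C = 3.371 / 44.01 = 0.07660; mass C = 0.07660 × 12.01 = 0.9199 g
mol H = 2 × (1.61 / 18.02) = 0.1787; mass H = 0.1787 × 1.008 = 0.1801 g
Ratios (÷ 0.0766): C 1.000, H 2.333
Multiply by 3: C 3.00, H 7.00 → C3H7

C3H7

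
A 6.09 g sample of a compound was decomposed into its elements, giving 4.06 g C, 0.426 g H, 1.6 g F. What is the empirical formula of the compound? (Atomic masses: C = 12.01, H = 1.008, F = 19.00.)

Moles — C: 4.06 / 12.01 = 0.3381 mol; H: 0.426 / 1.008 = 0.4226 mol; F: 1.6 / 19.00 = 0.08421 mol
Smallest is F at 0.08421 mol; normalising gives C 4.014, H 5.019, F 1.000
→ C4H5F

C4H5F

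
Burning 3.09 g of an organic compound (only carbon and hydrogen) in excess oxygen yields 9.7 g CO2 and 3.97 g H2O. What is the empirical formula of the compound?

CH2

mol C = 9.7 / 44.01 = 0.2204; mass C = 0.2204 × 12.01 = 2.647 g
mol H = 2 × (3.97 / 18.02) = 0.4406; mass H = 0.4406 × 1.008 = 0.4441 g
Smallest is C at 0.2204 mol; normalising gives C 1.000, H 1.999
Ratio ≈ 1:2, so the empirical formula is CH2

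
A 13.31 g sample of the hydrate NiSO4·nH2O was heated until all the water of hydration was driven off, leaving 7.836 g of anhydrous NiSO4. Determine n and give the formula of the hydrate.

NiSO4·6H2O

Mass of water lost = 13.31 − 7.836 = 5.474 g → 5.474 / 18.02 = 0.3038 mol H2O
Molar mass of NiSO4 = 154.76 g/mol → mol NiSO4 = 7.836 / 154.76 = 0.05063
n = 0.3038 / 0.05063 = 6.00 ≈ 6 → NiSO4·6H2O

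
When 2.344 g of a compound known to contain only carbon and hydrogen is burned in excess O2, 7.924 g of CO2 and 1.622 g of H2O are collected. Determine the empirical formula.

CH

mol C = 7.924 / 44.01 = 0.1800; mass C = 0.1800 × 12.01 = 2.162 g
mol H = 2 × (1.622 / 18.02) = 0.1800; mass H = 0.1800 × 1.008 = 0.1815 g
Smallest is H at 0.18 mol; normalising gives C 1.000, H 1.000
≈ 1:1 → CH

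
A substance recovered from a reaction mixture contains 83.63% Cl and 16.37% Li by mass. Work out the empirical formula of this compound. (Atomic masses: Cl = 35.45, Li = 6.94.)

Assume 100 g: 83.63 g Cl, 16.37 g Li.
Moles — Cl: 83.63 / 35.45 = 2.359 mol; Li: 16.37 / 6.94 = 2.359 mol
Smallest is Li at 2.359 mol; normalising gives Cl 1.000, Li 1.000
≈ 1:1 → ClLi

ClLi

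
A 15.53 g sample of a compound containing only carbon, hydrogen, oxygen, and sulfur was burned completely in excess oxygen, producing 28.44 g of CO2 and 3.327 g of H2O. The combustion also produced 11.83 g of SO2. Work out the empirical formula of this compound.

mol C = 28.44 / 44.01 = 0.6462; mass C = 0.6462 × 12.01 = 7.761 g
mol H = 2 × (3.327 / 18.02) = 0.3693; mass H = 0.3693 × 1.008 = 0.3722 g
mol S = 11.83 / 64.07 = 0.1846; mass S = 5.921 g
mass O = 15.53 − (14.05) = 1.475 g → mol O = 0.09220
Ratios (÷ 0.0922): C 7.009, H 4.005, O 1.000, S 2.003
Ratio ≈ 7:4:1:2, so the empirical formula is C7H4OS2

C7H4OS2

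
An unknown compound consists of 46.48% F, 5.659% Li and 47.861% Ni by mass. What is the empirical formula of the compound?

Assume 100 g: 46.48 g F, 5.659 g Li, 47.861 g Ni.
F: 46.48 g ÷ 19.00 g/mol = 2.446 mol
Li: 5.659 g ÷ 6.94 g/mol = 0.8154 mol
Ni: 47.861 g ÷ 58.69 g/mol = 0.8155 mol
Ratios (÷ 0.8154): F 3.000, Li 1.000, Ni 1.000
Ratio ≈ 3:1:1, so the empirical formula is F3LiNi

F3LiNi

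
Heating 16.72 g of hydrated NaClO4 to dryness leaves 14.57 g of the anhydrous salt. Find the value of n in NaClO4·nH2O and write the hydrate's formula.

NaClO4·H2O

Mass of water lost = 16.72 − 14.57 = 2.15 g → 2.15 / 18.02 = 0.1193 mol H2O
Molar mass of NaClO4 = 122.44 g/mol → mol NaClO4 = 14.57 / 122.44 = 0.119
n = 0.1193 / 0.119 = 1.00 ≈ 1 → NaClO4·H2O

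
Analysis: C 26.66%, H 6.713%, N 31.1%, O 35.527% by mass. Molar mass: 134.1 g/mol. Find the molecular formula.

Assume 100 g: 26.66 g C, 6.713 g H, 31.1 g N, 35.527 g O.
n(C) = 26.66/12.01 = 2.22, n(H) = 6.713/1.008 = 6.66, n(N) = 31.1/14.01 = 2.22, n(O) = 35.527/16.00 = 2.22
Smallest is C at 2.22 mol; normalising gives C 1.000, H 3.000, N 1.000, O 1.000
≈ 1:3:1:1 → CH3NO
Empirical-formula mass = 45.04 g/mol
n = 134.1 / 45.04 = 2.98 ≈ 3
Molecular formula = (CH3NO)×3 = C3H9N3O3

C3H9N3O3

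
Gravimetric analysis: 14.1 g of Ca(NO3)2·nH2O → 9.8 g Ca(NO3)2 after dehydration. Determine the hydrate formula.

Ca(NO3)2·4H2O

Mass of water lost = 14.1 − 9.8 = 4.3 g → 4.3 / 18.02 = 0.2386 mol H2O
Molar mass of Ca(NO3)2 = 164.10 g/mol → mol Ca(NO3)2 = 9.8 / 164.10 = 0.05972
n = 0.2386 / 0.05972 = 4.00 ≈ 4 → Ca(NO3)2·4H2O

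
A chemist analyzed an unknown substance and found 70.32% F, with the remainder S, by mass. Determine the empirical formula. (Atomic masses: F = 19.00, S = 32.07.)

Assume 100 g: 70.32 g F, 29.68 g S.
Moles — F: 70.32 / 19.00 = 3.701 mol; S: 29.68 / 32.07 = 0.9255 mol
Smallest is S at 0.9255 mol; normalising gives F 3.999, S 1.000
→ F4S

F4S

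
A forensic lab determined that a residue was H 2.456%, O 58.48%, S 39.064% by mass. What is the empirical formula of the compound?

H2O3S

Assume 100 g: 2.456 g H, 58.48 g O, 39.064 g S.
Moles — H: 2.456 / 1.008 = 2.437 mol; O: 58.48 / 16.00 = 3.655 mol; S: 39.064 / 32.07 = 1.218 mol
Smallest is S at 1.218 mol; normalising gives H 2.000, O 3.001, S 1.000
≈ 2:3:1 → H2O3S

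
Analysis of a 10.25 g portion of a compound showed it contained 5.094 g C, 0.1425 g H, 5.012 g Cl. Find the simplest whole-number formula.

n(C) = 5.094/12.01 = 0.4241, n(H) = 0.1425/1.008 = 0.1414, n(Cl) = 5.012/35.45 = 0.1414
Smallest is H at 0.1414 mol; normalising gives C 3.000, H 1.000, Cl 1.000
Ratio ≈ 3:1:1, so the empirical formula is C3HCl

C3HCl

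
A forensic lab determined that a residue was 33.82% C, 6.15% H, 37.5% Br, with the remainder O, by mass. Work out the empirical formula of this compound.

C6H13BrO3

Assume 100 g: 33.82 g C, 6.15 g H, 37.5 g Br, 22.53 g O.
n(C) = 33.82/12.01 = 2.816, n(H) = 6.15/1.008 = 6.101, n(Br) = 37.5/79.90 = 0.4693, n(O) = 22.53/16.00 = 1.408
Smallest is Br at 0.4693 mol; normalising gives C 6.000, H 13.000, Br 1.000, O 3.000
→ C6H13BrO3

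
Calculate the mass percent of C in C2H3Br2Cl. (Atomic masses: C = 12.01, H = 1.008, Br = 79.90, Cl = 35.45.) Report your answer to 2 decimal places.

Molar mass = 2(12.01) + 3(1.008) + 2(79.90) + 1(35.45) = 222.294 g/mol
Mass of C per mole = 2 × 12.01 = 24.020 g
% C = 24.020 / 222.294 × 100 = 10.81%

10.81%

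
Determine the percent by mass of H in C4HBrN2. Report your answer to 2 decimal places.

Molar mass = 4(12.01) + 1(1.008) + 1(79.90) + 2(14.01) = 156.968 g/mol
Mass of H per mole = 1 × 1.008 = 1.008 g
% H = 1.008 / 156.968 × 100 = 0.64%

0.64%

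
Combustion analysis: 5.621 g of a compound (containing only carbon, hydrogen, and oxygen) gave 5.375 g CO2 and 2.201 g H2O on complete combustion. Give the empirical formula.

mol C = 5.375 / 44.01 = 0.1221; mass C = 0.1221 × 12.01 = 1.467 g
mol H = 2 × (2.201 / 18.02) = 0.2443; mass H = 0.2443 × 1.008 = 0.2462 g
mass O = 5.621 − (1.713) = 3.908 g → mol O = 0.2442
Ratios (÷ 0.1221): C 1.000, H 2.000, O 2.000
Ratio ≈ 1:2:2, so the empirical formula is CH2O2

CH2O2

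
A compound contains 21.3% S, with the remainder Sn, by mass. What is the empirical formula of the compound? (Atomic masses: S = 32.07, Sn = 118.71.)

Assume 100 g: 21.3 g S, 78.7 g Sn.
n(S) = 21.3/32.07 = 0.6642, n(Sn) = 78.7/118.71 = 0.663
Smallest is Sn at 0.663 mol; normalising gives S 1.002, Sn 1.000
→ SSn

SSn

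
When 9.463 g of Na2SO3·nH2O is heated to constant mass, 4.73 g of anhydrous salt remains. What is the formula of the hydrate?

Na2SO3·7H2O

Mass of water lost = 9.463 − 4.73 = 4.733 g → 4.733 / 18.02 = 0.2627 mol H2O
Molar mass of Na2SO3 = 126.05 g/mol → mol Na2SO3 = 4.73 / 126.05 = 0.03752
n = 0.2627 / 0.03752 = 7.00 ≈ 7 → Na2SO3·7H2O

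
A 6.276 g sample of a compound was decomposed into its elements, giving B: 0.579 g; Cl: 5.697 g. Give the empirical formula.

B: 0.579 g ÷ 10.81 g/mol = 0.05356 mol
Cl: 5.697 g ÷ 35.45 g/mol = 0.1607 mol
Smallest is B at 0.05356 mol; normalising gives B 1.000, Cl 3.000
→ BCl3

BCl3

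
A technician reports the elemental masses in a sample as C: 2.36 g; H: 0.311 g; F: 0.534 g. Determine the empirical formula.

Moles — C: 2.36 / 12.01 = 0.1965 mol; H: 0.311 / 1.008 = 0.3085 mol; F: 0.534 / 19.00 = 0.02811 mol
Smallest is F at 0.02811 mol; normalising gives C 6.992, H 10.978, F 1.000
→ C7H11F

C7H11F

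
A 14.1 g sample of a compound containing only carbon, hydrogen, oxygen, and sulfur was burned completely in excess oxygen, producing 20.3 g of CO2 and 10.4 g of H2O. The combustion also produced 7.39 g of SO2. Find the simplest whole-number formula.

C4H10O2S

mol C = 20.3 / 44.01 = 0.4613; mass C = 0.4613 × 12.01 = 5.540 g
mol H = 2 × (10.4 / 18.02) = 1.154; mass H = 1.154 × 1.008 = 1.164 g
mol S = 7.39 / 64.07 = 0.1153; mass S = 3.699 g
mass O = 14.1 − (10.40) = 3.698 g → mol O = 0.2311
Divide by the smallest (0.1153 mol S): C 3.999, H 10.007, O 2.004, S 1.000
Ratio ≈ 4:10:2:1, so the empirical formula is C4H10O2S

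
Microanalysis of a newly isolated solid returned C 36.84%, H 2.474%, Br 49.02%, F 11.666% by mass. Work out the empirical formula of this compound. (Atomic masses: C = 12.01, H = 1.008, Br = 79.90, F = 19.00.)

Assume 100 g: 36.84 g C, 2.474 g H, 49.02 g Br, 11.666 g F.
n(C) = 36.84/12.01 = 3.067, n(H) = 2.474/1.008 = 2.454, n(Br) = 49.02/79.90 = 0.6135, n(F) = 11.666/19.00 = 0.614
Smallest is Br at 0.6135 mol; normalising gives C 5.000, H 4.000, Br 1.000, F 1.001
Ratio ≈ 5:4:1:1, so the empirical formula is C5H4BrF

C5H4BrF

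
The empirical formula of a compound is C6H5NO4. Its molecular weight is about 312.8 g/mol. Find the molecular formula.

C12H10N2O8

Empirical-formula mass = 155.11 g/mol
n = 312.8 / 155.11 = 2.02 ≈ 2
Molecular formula = (C6H5NO4)2 = C12H10N2O8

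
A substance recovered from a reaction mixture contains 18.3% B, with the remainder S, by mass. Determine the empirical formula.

Assume 100 g: 18.3 g B, 81.7 g S.
B: 18.3 g ÷ 10.81 g/mol = 1.693 mol
S: 81.7 g ÷ 32.07 g/mol = 2.548 mol
Smallest is B at 1.693 mol; normalising gives B 1.000, S 1.505
Scaling by 2: B 2.00, S 3.01 → B2S3

B2S3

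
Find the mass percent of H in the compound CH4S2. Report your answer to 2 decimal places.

5.03%

Molar mass = 1(12.01) + 4(1.008) + 2(32.07) = 80.182 g/mol
Mass of H per mole = 4 × 1.008 = 4.032 g
% H = 4.032 / 80.182 × 100 = 5.03%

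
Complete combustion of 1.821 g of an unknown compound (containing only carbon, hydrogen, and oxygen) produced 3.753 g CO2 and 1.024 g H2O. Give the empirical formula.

C6H8O3

mol C = 3.753 / 44.01 = 0.08528; mass C = 0.08528 × 12.01 = 1.024 g
mol H = 2 × (1.024 / 18.02) = 0.1137; mass H = 0.1137 × 1.008 = 0.1146 g
mass O = 1.821 − (1.139) = 0.6823 g → mol O = 0.04264
Ratios (÷ 0.04264): C 2.000, H 2.665, O 1.000
Scaling by 3: C 6.00, H 8.00, O 3.00 → C6H8O3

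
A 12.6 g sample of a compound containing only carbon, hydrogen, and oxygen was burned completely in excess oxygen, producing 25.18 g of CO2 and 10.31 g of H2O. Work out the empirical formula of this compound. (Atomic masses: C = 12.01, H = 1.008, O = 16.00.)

C2H4O

mol C = 25.18 / 44.01 = 0.5721; mass C = 0.5721 × 12.01 = 6.871 g
mol H = 2 × (10.31 / 18.02) = 1.144; mass H = 1.144 × 1.008 = 1.153 g
mass O = 12.6 − (8.025) = 4.575 g → mol O = 0.2859
Ratios (÷ 0.2859): C 2.001, H 4.002, O 1.000
≈ 2:4:1 → C2H4O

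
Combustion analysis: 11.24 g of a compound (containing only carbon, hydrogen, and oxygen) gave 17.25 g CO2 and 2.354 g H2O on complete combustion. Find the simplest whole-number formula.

C3H2O3

mol C = 17.25 / 44.01 = 0.3920; mass C = 0.3920 × 12.01 = 4.707 g
mol H = 2 × (2.354 / 18.02) = 0.2613; mass H = 0.2613 × 1.008 = 0.2634 g
mass O = 11.24 − (4.971) = 6.269 g → mol O = 0.3918
Smallest is H at 0.2613 mol; normalising gives C 1.500, H 1.000, O 1.500
×2: C 3.00, H 2.00, O 3.00 → C3H2O3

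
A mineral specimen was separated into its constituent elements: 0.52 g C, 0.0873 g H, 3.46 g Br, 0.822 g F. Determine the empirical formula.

n(C) = 0.52/12.01 = 0.0433, n(H) = 0.0873/1.008 = 0.08661, n(Br) = 3.46/79.90 = 0.0433, n(F) = 0.822/19.00 = 0.04326
Divide by the smallest (0.04326 mol F): C 1.001, H 2.002, Br 1.001, F 1.000
Ratio ≈ 1:2:1:1, so the empirical formula is CH2BrF

CH2BrF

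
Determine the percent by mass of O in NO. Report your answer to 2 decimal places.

Molar mass = 1(14.01) + 1(16.00) = 30.010 g/mol
Mass of O per mole = 1 × 16.00 = 16.000 g
% O = 16.000 / 30.010 × 100 = 53.32%

53.32%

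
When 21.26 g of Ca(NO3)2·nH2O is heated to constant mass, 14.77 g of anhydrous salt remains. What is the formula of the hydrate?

Ca(NO3)2·4H2O

Mass of water lost = 21.26 − 14.77 = 6.49 g → 6.49 / 18.02 = 0.3602 mol H2O
Molar mass of Ca(NO3)2 = 164.10 g/mol → mol Ca(NO3)2 = 14.77 / 164.10 = 0.09001
n = 0.3602 / 0.09001 = 4.00 ≈ 4 → Ca(NO3)2·4H2O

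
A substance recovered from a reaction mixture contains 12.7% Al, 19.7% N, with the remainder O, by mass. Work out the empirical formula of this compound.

AlN3O9

Assume 100 g: 12.7 g Al, 19.7 g N, 67.6 g O.
Moles — Al: 12.7 / 26.98 = 0.4707 mol; N: 19.7 / 14.01 = 1.406 mol; O: 67.6 / 16.00 = 4.225 mol
Smallest is Al at 0.4707 mol; normalising gives Al 1.000, N 2.987, O 8.976
Ratio ≈ 1:3:9, so the empirical formula is AlN3O9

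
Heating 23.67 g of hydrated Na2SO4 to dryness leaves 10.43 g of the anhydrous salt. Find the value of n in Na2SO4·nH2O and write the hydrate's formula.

Na2SO4·10H2O

Mass of water lost = 23.67 − 10.43 = 13.24 g → 13.24 / 18.02 = 0.7347 mol H2O
Molar mass of Na2SO4 = 142.05 g/mol → mol Na2SO4 = 10.43 / 142.05 = 0.07342
n = 0.7347 / 0.07342 = 10.01 ≈ 10 → Na2SO4·10H2O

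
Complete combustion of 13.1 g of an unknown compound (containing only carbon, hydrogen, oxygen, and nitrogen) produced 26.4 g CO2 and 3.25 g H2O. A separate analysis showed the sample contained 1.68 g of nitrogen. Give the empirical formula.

mol C = 26.4 / 44.01 = 0.5999; mass C = 0.5999 × 12.01 = 7.204 g
mol H = 2 × (3.25 / 18.02) = 0.3607; mass H = 0.3607 × 1.008 = 0.3636 g
mol N = 1.68 / 14.01 = 0.1199
mass O = 13.1 − (9.248) = 3.852 g → mol O = 0.2408
Smallest is N at 0.1199 mol; normalising gives C 5.002, H 3.008, N 1.000, O 2.008
Ratio ≈ 5:3:1:2, so the empirical formula is C5H3NO2

C5H3NO2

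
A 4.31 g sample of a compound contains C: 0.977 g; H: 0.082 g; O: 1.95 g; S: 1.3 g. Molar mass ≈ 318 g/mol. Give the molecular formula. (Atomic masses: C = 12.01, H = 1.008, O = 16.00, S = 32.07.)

C6H6O9S3

Moles — C: 0.977 / 12.01 = 0.08135 mol; H: 0.082 / 1.008 = 0.08135 mol; O: 1.95 / 16.00 = 0.1219 mol; S: 1.3 / 32.07 = 0.04054 mol
Smallest is S at 0.04054 mol; normalising gives C 2.007, H 2.007, O 3.007, S 1.000
→ C2H2O3S
Empirical-formula mass = 106.11 g/mol
n = 318 / 106.11 = 3.00 ≈ 3
Molecular formula = (C2H2O3S)×3 = C6H6O9S3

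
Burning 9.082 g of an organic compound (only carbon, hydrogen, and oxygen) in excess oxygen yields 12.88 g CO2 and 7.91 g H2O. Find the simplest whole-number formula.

CH3O

mol C = 12.88 / 44.01 = 0.2927; mass C = 0.2927 × 12.01 = 3.515 g
mol H = 2 × (7.91 / 18.02) = 0.8779; mass H = 0.8779 × 1.008 = 0.8849 g
mass O = 9.082 − (4.400) = 4.682 g → mol O = 0.2926
Divide by the smallest (0.2926 mol O): C 1.000, H 3.000, O 1.000
→ CH3O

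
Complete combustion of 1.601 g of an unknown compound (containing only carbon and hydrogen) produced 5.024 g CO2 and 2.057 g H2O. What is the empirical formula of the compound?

mol C = 5.024 / 44.01 = 0.1142; mass C = 0.1142 × 12.01 = 1.371 g
mol H = 2 × (2.057 / 18.02) = 0.2283; mass H = 0.2283 × 1.008 = 0.2301 g
Ratios (÷ 0.1142): C 1.000, H 2.000
Ratio ≈ 1:2, so the empirical formula is CH2

CH2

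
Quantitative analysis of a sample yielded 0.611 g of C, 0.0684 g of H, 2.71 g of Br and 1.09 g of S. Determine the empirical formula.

C3H4Br2S2

n(C) = 0.611/12.01 = 0.05087, n(H) = 0.0684/1.008 = 0.06786, n(Br) = 2.71/79.90 = 0.03392, n(S) = 1.09/32.07 = 0.03399
Divide by the smallest (0.03392 mol Br): C 1.500, H 2.001, Br 1.000, S 1.002
×2: C 3.00, H 4.00, Br 2.00, S 2.00 → C3H4Br2S2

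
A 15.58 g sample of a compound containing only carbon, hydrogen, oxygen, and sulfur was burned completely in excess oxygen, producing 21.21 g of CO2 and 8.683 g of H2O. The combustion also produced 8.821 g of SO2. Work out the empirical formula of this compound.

C7H14O4S2

mol C = 21.21 / 44.01 = 0.4819; mass C = 0.4819 × 12.01 = 5.788 g
mol H = 2 × (8.683 / 18.02) = 0.9637; mass H = 0.9637 × 1.008 = 0.9714 g
mol S = 8.821 / 64.07 = 0.1377; mass S = 4.415 g
mass O = 15.58 − (11.17) = 4.405 g → mol O = 0.2753
Ratios (÷ 0.1377): C 3.500, H 7.000, O 2.000, S 1.000
Multiply by 2: C 7.00, H 14.00, O 4.00, S 2.00 → C7H14O4S2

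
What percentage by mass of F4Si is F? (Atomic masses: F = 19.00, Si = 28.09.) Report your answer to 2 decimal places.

Molar mass = 4(19.00) + 1(28.09) = 104.090 g/mol
Mass of F per mole = 4 × 19.00 = 76.000 g
% F = 76.000 / 104.090 × 100 = 73.01%

73.01%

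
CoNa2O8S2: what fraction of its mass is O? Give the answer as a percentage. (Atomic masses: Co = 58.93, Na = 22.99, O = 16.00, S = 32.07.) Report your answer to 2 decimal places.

Molar mass = 1(58.93) + 2(22.99) + 8(16.00) + 2(32.07) = 297.050 g/mol
Mass of O per mole = 8 × 16.00 = 128.000 g
% O = 128.000 / 297.050 × 100 = 43.09%

43.09%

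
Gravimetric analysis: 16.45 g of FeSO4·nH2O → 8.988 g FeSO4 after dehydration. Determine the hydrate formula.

FeSO4·7H2O

Mass of water lost = 16.45 − 8.988 = 7.462 g → 7.462 / 18.02 = 0.4141 mol H2O
Molar mass of FeSO4 = 151.92 g/mol → mol FeSO4 = 8.988 / 151.92 = 0.05916
n = 0.4141 / 0.05916 = 7.00 ≈ 7 → FeSO4·7H2O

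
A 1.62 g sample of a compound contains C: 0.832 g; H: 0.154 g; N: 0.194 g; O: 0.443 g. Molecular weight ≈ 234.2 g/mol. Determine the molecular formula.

C: 0.832 g ÷ 12.01 g/mol = 0.06928 mol
H: 0.154 g ÷ 1.008 g/mol = 0.1528 mol
N: 0.194 g ÷ 14.01 g/mol = 0.01385 mol
O: 0.443 g ÷ 16.00 g/mol = 0.02769 mol
Divide by the smallest (0.01385 mol N): C 5.003, H 11.033, N 1.000, O 1.999
≈ 5:11:1:2 → C5H11NO2
Empirical-formula mass = 117.15 g/mol
n = 234.2 / 117.15 = 2.00 ≈ 2
Molecular formula = (C5H11NO2)×2 = C10H22N2O4

C10H22N2O4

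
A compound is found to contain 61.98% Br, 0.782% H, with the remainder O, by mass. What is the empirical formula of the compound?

BrHO3

Assume 100 g: 61.98 g Br, 0.782 g H, 37.238 g O.
Br: 61.98 g ÷ 79.90 g/mol = 0.7757 mol
H: 0.782 g ÷ 1.008 g/mol = 0.7758 mol
O: 37.238 g ÷ 16.00 g/mol = 2.327 mol
Ratios (÷ 0.7757): Br 1.000, H 1.000, O 3.000
→ BrHO3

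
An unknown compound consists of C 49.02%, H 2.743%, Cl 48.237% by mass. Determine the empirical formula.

Assume 100 g: 49.02 g C, 2.743 g H, 48.237 g Cl.
Moles — C: 49.02 / 12.01 = 4.082 mol; H: 2.743 / 1.008 = 2.721 mol; Cl: 48.237 / 35.45 = 1.361 mol
Ratios (÷ 1.361): C 3.000, H 2.000, Cl 1.000
Ratio ≈ 3:2:1, so the empirical formula is C3H2Cl

C3H2Cl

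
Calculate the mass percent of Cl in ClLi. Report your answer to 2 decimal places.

Molar mass = 1(35.45) + 1(6.94) = 42.390 g/mol
Mass of Cl per mole = 1 × 35.45 = 35.450 g
% Cl = 35.450 / 42.390 × 100 = 83.63%

83.63%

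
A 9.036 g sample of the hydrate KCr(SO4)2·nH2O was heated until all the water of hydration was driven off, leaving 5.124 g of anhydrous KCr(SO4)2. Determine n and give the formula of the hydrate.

Mass of water lost = 9.036 − 5.124 = 3.912 g → 3.912 / 18.02 = 0.2171 mol H2O
Molar mass of KCr(SO4)2 = 283.24 g/mol → mol KCr(SO4)2 = 5.124 / 283.24 = 0.01809
n = 0.2171 / 0.01809 = 12.00 ≈ 12 → KCr(SO4)2·12H2O

KCr(SO4)2·12H2O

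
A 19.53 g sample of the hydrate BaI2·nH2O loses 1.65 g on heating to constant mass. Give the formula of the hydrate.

Mass of anhydrous BaI2 = 19.53 − 1.65 = 17.88 g
mol H2O = 1.65 / 18.02 = 0.09156
Molar mass of BaI2 = 391.13 g/mol → mol BaI2 = 17.88 / 391.13 = 0.04571
n = 0.09156 / 0.04571 = 2.00 ≈ 2 → BaI2·2H2O

BaI2·2H2O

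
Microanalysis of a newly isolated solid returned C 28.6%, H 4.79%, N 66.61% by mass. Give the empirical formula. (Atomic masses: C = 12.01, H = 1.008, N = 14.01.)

CH2N2

Assume 100 g: 28.6 g C, 4.79 g H, 66.61 g N.
C: 28.6 g ÷ 12.01 g/mol = 2.381 mol
H: 4.79 g ÷ 1.008 g/mol = 4.752 mol
N: 66.61 g ÷ 14.01 g/mol = 4.754 mol
Divide by the smallest (2.381 mol C): C 1.000, H 1.996, N 1.997
≈ 1:2:2 → CH2N2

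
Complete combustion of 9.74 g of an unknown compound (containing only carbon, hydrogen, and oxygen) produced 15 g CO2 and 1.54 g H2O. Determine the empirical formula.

mol C = 15 / 44.01 = 0.3408; mass C = 0.3408 × 12.01 = 4.093 g
mol H = 2 × (1.54 / 18.02) = 0.1709; mass H = 0.1709 × 1.008 = 0.1723 g
mass O = 9.74 − (4.266) = 5.474 g → mol O = 0.3421
Smallest is H at 0.1709 mol; normalising gives C 1.994, H 1.000, O 2.002
≈ 2:1:2 → C2HO2

C2HO2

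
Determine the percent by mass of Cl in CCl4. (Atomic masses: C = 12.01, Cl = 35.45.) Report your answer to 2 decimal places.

92.19%

Molar mass = 1(12.01) + 4(35.45) = 153.810 g/mol
Mass of Cl per mole = 4 × 35.45 = 141.800 g
% Cl = 141.800 / 153.810 × 100 = 92.19%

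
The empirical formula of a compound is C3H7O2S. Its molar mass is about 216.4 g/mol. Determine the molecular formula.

C6H14O4S2

Empirical-formula mass = 107.16 g/mol
n = 216.4 / 107.16 = 2.02 ≈ 2
Molecular formula = (C3H7O2S)2 = C6H14O4S2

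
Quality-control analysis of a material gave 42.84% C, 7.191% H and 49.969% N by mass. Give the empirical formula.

Assume 100 g: 42.84 g C, 7.191 g H, 49.969 g N.
n(C) = 42.84/12.01 = 3.567, n(H) = 7.191/1.008 = 7.134, n(N) = 49.969/14.01 = 3.567
Divide by the smallest (3.567 mol N): C 1.000, H 2.000, N 1.000
→ CH2N

CH2N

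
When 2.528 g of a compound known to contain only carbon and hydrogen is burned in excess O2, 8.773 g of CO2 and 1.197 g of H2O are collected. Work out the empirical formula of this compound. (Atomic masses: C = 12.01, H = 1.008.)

mol C = 8.773 / 44.01 = 0.1993; mass C = 0.1993 × 12.01 = 2.394 g
mol H = 2 × (1.197 / 18.02) = 0.1329; mass H = 0.1329 × 1.008 = 0.1339 g
Smallest is H at 0.1329 mol; normalising gives C 1.500, H 1.000
Multiply by 2: C 3.00, H 2.00 → C3H2

C3H2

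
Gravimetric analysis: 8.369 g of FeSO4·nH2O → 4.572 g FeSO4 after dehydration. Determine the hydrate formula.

FeSO4·7H2O

Mass of water lost = 8.369 − 4.572 = 3.797 g → 3.797 / 18.02 = 0.2107 mol H2O
Molar mass of FeSO4 = 151.92 g/mol → mol FeSO4 = 4.572 / 151.92 = 0.03009
n = 0.2107 / 0.03009 = 7.00 ≈ 7 → FeSO4·7H2O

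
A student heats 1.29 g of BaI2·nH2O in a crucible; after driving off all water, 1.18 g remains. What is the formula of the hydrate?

BaI2·2H2O

Mass of water lost = 1.29 − 1.18 = 0.11 g → 0.11 / 18.02 = 0.006104 mol H2O
Molar mass of BaI2 = 391.13 g/mol → mol BaI2 = 1.18 / 391.13 = 0.003017
n = 0.006104 / 0.003017 = 2.02 ≈ 2 → BaI2·2H2O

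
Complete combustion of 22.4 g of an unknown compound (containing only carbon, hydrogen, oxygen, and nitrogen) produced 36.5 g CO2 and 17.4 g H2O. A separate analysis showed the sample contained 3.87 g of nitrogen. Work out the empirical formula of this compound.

mol C = 36.5 / 44.01 = 0.8294; mass C = 0.8294 × 12.01 = 9.961 g
mol H = 2 × (17.4 / 18.02) = 1.931; mass H = 1.931 × 1.008 = 1.947 g
mol N = 3.87 / 14.01 = 0.2762
mass O = 22.4 − (15.78) = 6.623 g → mol O = 0.4139
Divide by the smallest (0.2762 mol N): C 3.002, H 6.991, N 1.000, O 1.498
Scaling by 2: C 6.00, H 13.98, N 2.00, O 3.00 → C6H14N2O3

C6H14N2O3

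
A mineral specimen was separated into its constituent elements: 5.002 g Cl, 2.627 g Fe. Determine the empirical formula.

Cl3Fe

n(Cl) = 5.002/35.45 = 0.1411, n(Fe) = 2.627/55.85 = 0.04704
Divide by the smallest (0.04704 mol Fe): Cl 3.000, Fe 1.000
→ Cl3Fe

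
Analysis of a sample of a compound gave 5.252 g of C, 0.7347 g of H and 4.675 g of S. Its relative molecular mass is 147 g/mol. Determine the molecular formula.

n(C) = 5.252/12.01 = 0.4373, n(H) = 0.7347/1.008 = 0.7289, n(S) = 4.675/32.07 = 0.1458
Divide by the smallest (0.1458 mol S): C 3.000, H 5.000, S 1.000
≈ 3:5:1 → C3H5S
Empirical-formula mass = 73.14 g/mol
n = 147 / 73.14 = 2.01 ≈ 2
Molecular formula = (C3H5S)×2 = C6H10S2

C6H10S2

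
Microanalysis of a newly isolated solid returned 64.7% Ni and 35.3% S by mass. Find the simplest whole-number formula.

NiS

Assume 100 g: 64.7 g Ni, 35.3 g S.
Ni: 64.7 g ÷ 58.69 g/mol = 1.102 mol
S: 35.3 g ÷ 32.07 g/mol = 1.101 mol
Ratios (÷ 1.101): Ni 1.002, S 1.000
→ NiS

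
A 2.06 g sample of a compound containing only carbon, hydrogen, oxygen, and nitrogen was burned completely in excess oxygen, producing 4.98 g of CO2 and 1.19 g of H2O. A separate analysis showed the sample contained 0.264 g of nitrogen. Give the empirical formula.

mol C = 4.98 / 44.01 = 0.1132; mass C = 0.1132 × 12.01 = 1.359 g
mol H = 2 × (1.19 / 18.02) = 0.1321; mass H = 0.1321 × 1.008 = 0.1331 g
mol N = 0.264 / 14.01 = 0.01884
mass O = 2.06 − (1.756) = 0.3039 g → mol O = 0.01899
Ratios (÷ 0.01884): C 6.005, H 7.009, N 1.000, O 1.008
→ C6H7NO

C6H7NO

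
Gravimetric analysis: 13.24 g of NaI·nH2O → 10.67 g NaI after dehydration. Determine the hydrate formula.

Mass of water lost = 13.24 − 10.67 = 2.57 g → 2.57 / 18.02 = 0.1426 mol H2O
Molar mass of NaI = 149.89 g/mol → mol NaI = 10.67 / 149.89 = 0.07119
n = 0.1426 / 0.07119 = 2.00 ≈ 2 → NaI·2H2O

NaI·2H2O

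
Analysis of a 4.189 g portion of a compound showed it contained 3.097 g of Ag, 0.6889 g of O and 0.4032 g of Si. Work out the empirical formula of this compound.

n(Ag) = 3.097/107.87 = 0.02871, n(O) = 0.6889/16.00 = 0.04306, n(Si) = 0.4032/28.09 = 0.01435
Divide by the smallest (0.01435 mol Si): Ag 2.000, O 3.000, Si 1.000
≈ 2:3:1 → Ag2O3Si

Ag2O3Si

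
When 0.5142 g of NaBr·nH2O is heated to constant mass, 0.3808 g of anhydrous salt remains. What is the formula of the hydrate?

Mass of water lost = 0.5142 − 0.3808 = 0.1334 g → 0.1334 / 18.02 = 0.007403 mol H2O
Molar mass of NaBr = 102.89 g/mol → mol NaBr = 0.3808 / 102.89 = 0.003701
n = 0.007403 / 0.003701 = 2.00 ≈ 2 → NaBr·2H2O

NaBr·2H2O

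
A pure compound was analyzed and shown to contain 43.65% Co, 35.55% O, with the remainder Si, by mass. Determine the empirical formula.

CoO3Si

Assume 100 g: 43.65 g Co, 35.55 g O, 20.8 g Si.
Moles — Co: 43.65 / 58.93 = 0.7407 mol; O: 35.55 / 16.00 = 2.222 mol; Si: 20.8 / 28.09 = 0.7405 mol
Divide by the smallest (0.7405 mol Si): Co 1.000, O 3.001, Si 1.000
Ratio ≈ 1:3:1, so the empirical formula is CoO3Si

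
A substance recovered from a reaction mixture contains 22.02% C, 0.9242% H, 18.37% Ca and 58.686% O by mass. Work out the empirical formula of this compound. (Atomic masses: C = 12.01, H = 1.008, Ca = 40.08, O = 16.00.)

C4H2CaO8

Assume 100 g: 22.02 g C, 0.9242 g H, 18.37 g Ca, 58.686 g O.
n(C) = 22.02/12.01 = 1.833, n(H) = 0.9242/1.008 = 0.9169, n(Ca) = 18.37/40.08 = 0.4583, n(O) = 58.686/16.00 = 3.668
Divide by the smallest (0.4583 mol Ca): C 4.000, H 2.000, Ca 1.000, O 8.003
Ratio ≈ 4:2:1:8, so the empirical formula is C4H2CaO8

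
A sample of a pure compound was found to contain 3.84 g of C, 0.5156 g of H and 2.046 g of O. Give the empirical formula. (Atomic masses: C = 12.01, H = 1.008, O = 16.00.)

n(C) = 3.84/12.01 = 0.3197, n(H) = 0.5156/1.008 = 0.5115, n(O) = 2.046/16.00 = 0.1279
Smallest is O at 0.1279 mol; normalising gives C 2.500, H 4.000, O 1.000
Multiply by 2: C 5.00, H 8.00, O 2.00 → C5H8O2

C5H8O2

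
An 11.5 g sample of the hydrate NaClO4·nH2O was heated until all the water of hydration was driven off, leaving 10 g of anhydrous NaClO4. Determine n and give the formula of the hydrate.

NaClO4·H2O

Mass of water lost = 11.5 − 10 = 1.5 g → 1.5 / 18.02 = 0.08324 mol H2O
Molar mass of NaClO4 = 122.44 g/mol → mol NaClO4 = 10 / 122.44 = 0.08167
n = 0.08324 / 0.08167 = 1.02 ≈ 1 → NaClO4·H2O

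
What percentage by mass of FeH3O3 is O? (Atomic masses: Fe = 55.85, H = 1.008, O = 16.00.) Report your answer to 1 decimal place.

Molar mass = 1(55.85) + 3(1.008) + 3(16.00) = 106.874 g/mol
Mass of O per mole = 3 × 16.00 = 48.000 g
% O = 48.000 / 106.874 × 100 = 44.9%

44.9%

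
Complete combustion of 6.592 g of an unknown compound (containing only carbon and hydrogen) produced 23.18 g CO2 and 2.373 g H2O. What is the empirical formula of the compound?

mol C = 23.18 / 44.01 = 0.5267; mass C = 0.5267 × 12.01 = 6.326 g
mol H = 2 × (2.373 / 18.02) = 0.2634; mass H = 0.2634 × 1.008 = 0.2655 g
Divide by the smallest (0.2634 mol H): C 2.000, H 1.000
→ C2H

C2H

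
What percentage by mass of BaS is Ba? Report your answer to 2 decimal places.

Molar mass = 1(137.33) + 1(32.07) = 169.400 g/mol
Mass of Ba per mole = 1 × 137.33 = 137.330 g
% Ba = 137.330 / 169.400 × 100 = 81.07%

81.07%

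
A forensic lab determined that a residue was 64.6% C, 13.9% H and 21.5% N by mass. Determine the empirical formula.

C7H18N2

Assume 100 g: 64.6 g C, 13.9 g H, 21.5 g N.
Moles — C: 64.6 / 12.01 = 5.379 mol; H: 13.9 / 1.008 = 13.79 mol; N: 21.5 / 14.01 = 1.535 mol
Smallest is N at 1.535 mol; normalising gives C 3.505, H 8.986, N 1.000
Scaling by 2: C 7.01, H 17.97, N 2.00 → C7H18N2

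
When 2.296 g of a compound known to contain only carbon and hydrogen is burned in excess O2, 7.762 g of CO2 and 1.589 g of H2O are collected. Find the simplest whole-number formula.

mol C = 7.762 / 44.01 = 0.1764; mass C = 0.1764 × 12.01 = 2.118 g
mol H = 2 × (1.589 / 18.02) = 0.1764; mass H = 0.1764 × 1.008 = 0.1778 g
Ratios (÷ 0.1764): C 1.000, H 1.000
Ratio ≈ 1:1, so the empirical formula is CH

CH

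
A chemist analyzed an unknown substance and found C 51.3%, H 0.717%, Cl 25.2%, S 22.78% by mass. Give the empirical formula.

Assume 100 g: 51.3 g C, 0.717 g H, 25.2 g Cl, 22.78 g S.
C: 51.3 g ÷ 12.01 g/mol = 4.271 mol
H: 0.717 g ÷ 1.008 g/mol = 0.7113 mol
Cl: 25.2 g ÷ 35.45 g/mol = 0.7109 mol
S: 22.78 g ÷ 32.07 g/mol = 0.7103 mol
Divide by the smallest (0.7103 mol S): C 6.013, H 1.001, Cl 1.001, S 1.000
→ C6HClS

C6HClS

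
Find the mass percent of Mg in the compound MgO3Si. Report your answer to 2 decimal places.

Molar mass = 1(24.31) + 3(16.00) + 1(28.09) = 100.400 g/mol
Mass of Mg per mole = 1 × 24.31 = 24.310 g
% Mg = 24.310 / 100.400 × 100 = 24.21%

24.21%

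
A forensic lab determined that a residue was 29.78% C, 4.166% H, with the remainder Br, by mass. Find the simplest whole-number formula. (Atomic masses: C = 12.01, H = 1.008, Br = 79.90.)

C3H5Br

Assume 100 g: 29.78 g C, 4.166 g H, 66.054 g Br.
Moles — C: 29.78 / 12.01 = 2.48 mol; H: 4.166 / 1.008 = 4.133 mol; Br: 66.054 / 79.90 = 0.8267 mol
Smallest is Br at 0.8267 mol; normalising gives C 2.999, H 4.999, Br 1.000
Ratio ≈ 3:5:1, so the empirical formula is C3H5Br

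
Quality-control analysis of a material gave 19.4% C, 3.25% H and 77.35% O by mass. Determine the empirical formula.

CH2O3

Assume 100 g: 19.4 g C, 3.25 g H, 77.35 g O.
n(C) = 19.4/12.01 = 1.615, n(H) = 3.25/1.008 = 3.224, n(O) = 77.35/16.00 = 4.834
Divide by the smallest (1.615 mol C): C 1.000, H 1.996, O 2.993
→ CH2O3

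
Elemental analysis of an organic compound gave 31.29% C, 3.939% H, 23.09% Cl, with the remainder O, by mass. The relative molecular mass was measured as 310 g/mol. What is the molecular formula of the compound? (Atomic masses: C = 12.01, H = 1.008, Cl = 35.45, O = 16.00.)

Assume 100 g: 31.29 g C, 3.939 g H, 23.09 g Cl, 41.681 g O.
C: 31.29 g ÷ 12.01 g/mol = 2.605 mol
H: 3.939 g ÷ 1.008 g/mol = 3.908 mol
Cl: 23.09 g ÷ 35.45 g/mol = 0.6513 mol
O: 41.681 g ÷ 16.00 g/mol = 2.605 mol
Divide by the smallest (0.6513 mol Cl): C 4.000, H 6.000, Cl 1.000, O 4.000
Ratio ≈ 4:6:1:4, so the empirical formula is C4H6ClO4
Empirical-formula mass = 153.54 g/mol
n = 310 / 153.54 = 2.02 ≈ 2
Molecular formula = (C4H6ClO4)×2 = C8H12Cl2O8

C8H12Cl2O8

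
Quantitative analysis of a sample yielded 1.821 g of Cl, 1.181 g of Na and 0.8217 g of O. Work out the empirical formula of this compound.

Cl: 1.821 g ÷ 35.45 g/mol = 0.05137 mol
Na: 1.181 g ÷ 22.99 g/mol = 0.05137 mol
O: 0.8217 g ÷ 16.00 g/mol = 0.05136 mol
Ratios (÷ 0.05136): Cl 1.000, Na 1.000, O 1.000
→ ClNaO

ClNaO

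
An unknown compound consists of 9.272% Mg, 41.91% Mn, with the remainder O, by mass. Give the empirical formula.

MgMn2O8

Assume 100 g: 9.272 g Mg, 41.91 g Mn, 48.818 g O.
Mg: 9.272 g ÷ 24.31 g/mol = 0.3814 mol
Mn: 41.91 g ÷ 54.94 g/mol = 0.7628 mol
O: 48.818 g ÷ 16.00 g/mol = 3.051 mol
Smallest is Mg at 0.3814 mol; normalising gives Mg 1.000, Mn 2.000, O 8.000
≈ 1:2:8 → MgMn2O8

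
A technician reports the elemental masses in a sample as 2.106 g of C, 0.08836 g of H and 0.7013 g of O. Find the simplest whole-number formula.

n(C) = 2.106/12.01 = 0.1754, n(H) = 0.08836/1.008 = 0.08766, n(O) = 0.7013/16.00 = 0.04383
Ratios (÷ 0.04383): C 4.001, H 2.000, O 1.000
≈ 4:2:1 → C4H2O

C4H2O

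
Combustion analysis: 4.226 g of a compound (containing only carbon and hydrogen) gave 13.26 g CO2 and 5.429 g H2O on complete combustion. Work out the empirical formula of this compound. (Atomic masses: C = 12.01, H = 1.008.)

mol C = 13.26 / 44.01 = 0.3013; mass C = 0.3013 × 12.01 = 3.619 g
mol H = 2 × (5.429 / 18.02) = 0.6026; mass H = 0.6026 × 1.008 = 0.6074 g
Divide by the smallest (0.3013 mol C): C 1.000, H 2.000
→ CH2

CH2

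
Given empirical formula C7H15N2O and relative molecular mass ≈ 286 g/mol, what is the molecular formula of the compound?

C14H30N4O2

Empirical-formula mass = 143.21 g/mol
n = 286 / 143.21 = 2.00 ≈ 2
Molecular formula = (C7H15N2O)2 = C14H30N4O2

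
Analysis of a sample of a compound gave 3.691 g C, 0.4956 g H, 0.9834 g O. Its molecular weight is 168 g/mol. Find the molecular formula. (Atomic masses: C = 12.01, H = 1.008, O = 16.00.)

C: 3.691 g ÷ 12.01 g/mol = 0.3073 mol
H: 0.4956 g ÷ 1.008 g/mol = 0.4917 mol
O: 0.9834 g ÷ 16.00 g/mol = 0.06146 mol
Smallest is O at 0.06146 mol; normalising gives C 5.000, H 7.999, O 1.000
≈ 5:8:1 → C5H8O
Empirical-formula mass = 84.11 g/mol
n = 168 / 84.11 = 2.00 ≈ 2
Molecular formula = (C5H8O)×2 = C10H16O2

C10H16O2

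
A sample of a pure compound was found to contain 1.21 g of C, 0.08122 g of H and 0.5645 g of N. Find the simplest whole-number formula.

n(C) = 1.21/12.01 = 0.1007, n(H) = 0.08122/1.008 = 0.08058, n(N) = 0.5645/14.01 = 0.04029
Ratios (÷ 0.04029): C 2.500, H 2.000, N 1.000
×2: C 5.00, H 4.00, N 2.00 → C5H4N2

C5H4N2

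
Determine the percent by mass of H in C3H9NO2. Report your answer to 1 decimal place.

Molar mass = 3(12.01) + 9(1.008) + 1(14.01) + 2(16.00) = 91.112 g/mol
Mass of H per mole = 9 × 1.008 = 9.072 g
% H = 9.072 / 91.112 × 100 = 10.0%

10.0%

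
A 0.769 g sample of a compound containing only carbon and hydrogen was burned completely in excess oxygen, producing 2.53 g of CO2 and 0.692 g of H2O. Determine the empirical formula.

mol C = 2.53 / 44.01 = 0.05749; mass C = 0.05749 × 12.01 = 0.6904 g
mol H = 2 × (0.692 / 18.02) = 0.07680; mass H = 0.07680 × 1.008 = 0.07742 g
Divide by the smallest (0.05749 mol C): C 1.000, H 1.336
Scaling by 3: C 3.00, H 4.01 → C3H4

C3H4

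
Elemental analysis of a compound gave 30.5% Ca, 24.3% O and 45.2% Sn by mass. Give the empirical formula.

Ca2O4Sn

Assume 100 g: 30.5 g Ca, 24.3 g O, 45.2 g Sn.
Moles — Ca: 30.5 / 40.08 = 0.761 mol; O: 24.3 / 16.00 = 1.519 mol; Sn: 45.2 / 118.71 = 0.3808 mol
Divide by the smallest (0.3808 mol Sn): Ca 1.999, O 3.989, Sn 1.000
Ratio ≈ 2:4:1, so the empirical formula is Ca2O4Sn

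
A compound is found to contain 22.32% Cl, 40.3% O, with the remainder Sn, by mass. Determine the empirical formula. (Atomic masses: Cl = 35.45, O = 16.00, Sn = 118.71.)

Assume 100 g: 22.32 g Cl, 40.3 g O, 37.38 g Sn.
n(Cl) = 22.32/35.45 = 0.6296, n(O) = 40.3/16.00 = 2.519, n(Sn) = 37.38/118.71 = 0.3149
Ratios (÷ 0.3149): Cl 2.000, O 7.999, Sn 1.000
Ratio ≈ 2:8:1, so the empirical formula is Cl2O8Sn

Cl2O8Sn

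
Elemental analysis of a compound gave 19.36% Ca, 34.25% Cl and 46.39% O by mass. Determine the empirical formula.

Assume 100 g: 19.36 g Ca, 34.25 g Cl, 46.39 g O.
Moles — Ca: 19.36 / 40.08 = 0.483 mol; Cl: 34.25 / 35.45 = 0.9661 mol; O: 46.39 / 16.00 = 2.899 mol
Divide by the smallest (0.483 mol Ca): Ca 1.000, Cl 2.000, O 6.002
→ CaCl2O6

CaCl2O6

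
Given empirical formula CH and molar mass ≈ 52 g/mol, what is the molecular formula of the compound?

Empirical-formula mass = 13.02 g/mol
n = 52 / 13.02 = 3.99 ≈ 4
Molecular formula = (CH)4 = C4H4

C4H4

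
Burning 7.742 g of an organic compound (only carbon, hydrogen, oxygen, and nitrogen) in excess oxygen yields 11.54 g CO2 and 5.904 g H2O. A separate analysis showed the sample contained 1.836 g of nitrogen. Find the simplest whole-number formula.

C2H5NO

mol C = 11.54 / 44.01 = 0.2622; mass C = 0.2622 × 12.01 = 3.149 g
mol H = 2 × (5.904 / 18.02) = 0.6553; mass H = 0.6553 × 1.008 = 0.6605 g
mol N = 1.836 / 14.01 = 0.1310
mass O = 7.742 − (5.646) = 2.096 g → mol O = 0.1310
Divide by the smallest (0.131 mol O): C 2.001, H 5.001, N 1.000, O 1.000
≈ 2:5:1:1 → C2H5NO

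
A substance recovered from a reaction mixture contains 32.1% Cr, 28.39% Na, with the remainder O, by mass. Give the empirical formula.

CrNa2O4

Assume 100 g: 32.1 g Cr, 28.39 g Na, 39.51 g O.
n(Cr) = 32.1/52.00 = 0.6173, n(Na) = 28.39/22.99 = 1.235, n(O) = 39.51/16.00 = 2.469
Divide by the smallest (0.6173 mol Cr): Cr 1.000, Na 2.000, O 4.000
≈ 1:2:4 → CrNa2O4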